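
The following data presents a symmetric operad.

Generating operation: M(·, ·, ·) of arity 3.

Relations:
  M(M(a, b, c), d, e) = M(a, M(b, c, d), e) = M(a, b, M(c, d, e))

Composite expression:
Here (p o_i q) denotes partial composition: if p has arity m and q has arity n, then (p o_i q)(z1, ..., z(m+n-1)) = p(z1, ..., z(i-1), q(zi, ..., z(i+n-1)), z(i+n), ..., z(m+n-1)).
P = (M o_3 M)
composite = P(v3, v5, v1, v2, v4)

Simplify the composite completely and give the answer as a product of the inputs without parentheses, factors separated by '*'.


Key point: M is associative — brackets drop, the v-order remains.
M(v1, v2, v4) linearizes to v1 * v2 * v4
M(v3, v5, M(v1, v2, v4)) linearizes to v3 * v5 * v1 * v2 * v4

v3 * v5 * v1 * v2 * v4


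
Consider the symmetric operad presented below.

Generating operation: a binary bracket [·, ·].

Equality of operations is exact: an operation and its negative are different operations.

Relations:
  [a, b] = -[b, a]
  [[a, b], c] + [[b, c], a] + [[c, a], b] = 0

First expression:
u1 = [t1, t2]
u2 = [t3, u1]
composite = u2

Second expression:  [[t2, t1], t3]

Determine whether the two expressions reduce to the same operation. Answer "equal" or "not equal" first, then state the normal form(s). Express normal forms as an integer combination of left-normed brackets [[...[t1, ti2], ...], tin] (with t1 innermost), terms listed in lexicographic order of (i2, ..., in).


equal; both compose to -[[t1, t2], t3]

The first composite normalizes to -[[t1, t2], t3]
The second composite normalizes to -[[t1, t2], t3]
The normal forms match — equal.


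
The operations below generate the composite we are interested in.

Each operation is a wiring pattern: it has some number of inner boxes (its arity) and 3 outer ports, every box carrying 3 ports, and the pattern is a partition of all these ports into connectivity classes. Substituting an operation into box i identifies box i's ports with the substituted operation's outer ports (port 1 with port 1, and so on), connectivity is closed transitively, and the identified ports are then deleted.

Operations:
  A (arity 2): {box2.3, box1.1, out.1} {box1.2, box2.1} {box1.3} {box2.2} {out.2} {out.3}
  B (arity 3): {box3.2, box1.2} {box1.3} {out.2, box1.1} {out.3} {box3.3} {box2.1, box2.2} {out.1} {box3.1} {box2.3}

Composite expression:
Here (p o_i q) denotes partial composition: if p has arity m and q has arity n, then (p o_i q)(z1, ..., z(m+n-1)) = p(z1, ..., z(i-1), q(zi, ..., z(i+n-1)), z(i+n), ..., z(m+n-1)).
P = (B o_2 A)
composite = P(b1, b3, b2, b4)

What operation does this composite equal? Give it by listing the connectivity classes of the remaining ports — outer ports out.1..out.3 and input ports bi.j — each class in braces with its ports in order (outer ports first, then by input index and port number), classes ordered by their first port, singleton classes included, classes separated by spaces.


{out.1} {out.2, b1.1} {out.3} {b1.2, b4.2} {b1.3} {b2.1, b3.2} {b2.2} {b2.3, b3.1} {b3.3} {b4.1} {b4.3}

Substituting into B glues patterns; closure does the rest.
stage A: inputs (b3, b2), connectivity {out.1, b2.3, b3.1} {out.2} {out.3} {b2.1, b3.2} {b2.2} {b3.3}, out.j its boundary
stage B: inputs (b1, b3, b2, b4), connectivity {out.1} {out.2, b1.1} {out.3} {b1.2, b4.2} {b1.3} {b2.1, b3.2} {b2.2} {b2.3, b3.1} {b3.3} {b4.1} {b4.3}, out.j its boundary


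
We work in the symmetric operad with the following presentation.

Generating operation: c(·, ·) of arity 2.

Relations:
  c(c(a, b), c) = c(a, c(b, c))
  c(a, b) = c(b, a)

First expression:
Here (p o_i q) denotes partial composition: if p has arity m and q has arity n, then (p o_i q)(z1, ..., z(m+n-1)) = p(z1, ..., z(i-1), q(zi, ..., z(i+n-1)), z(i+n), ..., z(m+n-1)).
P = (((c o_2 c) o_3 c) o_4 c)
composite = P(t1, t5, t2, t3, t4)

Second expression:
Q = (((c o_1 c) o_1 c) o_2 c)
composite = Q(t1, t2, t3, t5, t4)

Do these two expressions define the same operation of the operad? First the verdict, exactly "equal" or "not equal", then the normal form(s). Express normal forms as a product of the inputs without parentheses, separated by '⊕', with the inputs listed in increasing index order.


Normal form of the first expression: t1 ⊕ t2 ⊕ t3 ⊕ t4 ⊕ t5
Normal form of the second expression: t1 ⊕ t2 ⊕ t3 ⊕ t4 ⊕ t5
One common form — equal.

equal; the common form is t1 ⊕ t2 ⊕ t3 ⊕ t4 ⊕ t5


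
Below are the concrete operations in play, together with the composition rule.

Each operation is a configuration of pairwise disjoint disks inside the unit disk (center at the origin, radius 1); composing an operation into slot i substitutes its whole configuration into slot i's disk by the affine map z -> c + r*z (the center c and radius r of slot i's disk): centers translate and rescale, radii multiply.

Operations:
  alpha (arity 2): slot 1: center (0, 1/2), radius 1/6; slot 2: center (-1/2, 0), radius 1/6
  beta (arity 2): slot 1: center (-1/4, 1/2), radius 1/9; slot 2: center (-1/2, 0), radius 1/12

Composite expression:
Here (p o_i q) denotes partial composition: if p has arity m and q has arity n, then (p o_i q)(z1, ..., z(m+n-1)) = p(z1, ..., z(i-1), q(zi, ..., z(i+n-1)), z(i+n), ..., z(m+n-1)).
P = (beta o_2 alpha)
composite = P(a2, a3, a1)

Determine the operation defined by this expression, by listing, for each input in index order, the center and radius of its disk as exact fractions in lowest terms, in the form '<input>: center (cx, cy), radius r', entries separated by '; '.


a1: center (-13/24, 0), radius 1/72; a2: center (-1/4, 1/2), radius 1/9; a3: center (-1/2, 1/24), radius 1/72

Each a-disk chains the slot maps above it in beta; radii multiply.
input a2: composing its 1 substitution step yields center (-1/4, 1/2), radius 1/9
input a3: composing its 2 substitution steps yields center (-1/2, 1/24), radius 1/72
input a1: composing its 2 substitution steps yields center (-13/24, 0), radius 1/72


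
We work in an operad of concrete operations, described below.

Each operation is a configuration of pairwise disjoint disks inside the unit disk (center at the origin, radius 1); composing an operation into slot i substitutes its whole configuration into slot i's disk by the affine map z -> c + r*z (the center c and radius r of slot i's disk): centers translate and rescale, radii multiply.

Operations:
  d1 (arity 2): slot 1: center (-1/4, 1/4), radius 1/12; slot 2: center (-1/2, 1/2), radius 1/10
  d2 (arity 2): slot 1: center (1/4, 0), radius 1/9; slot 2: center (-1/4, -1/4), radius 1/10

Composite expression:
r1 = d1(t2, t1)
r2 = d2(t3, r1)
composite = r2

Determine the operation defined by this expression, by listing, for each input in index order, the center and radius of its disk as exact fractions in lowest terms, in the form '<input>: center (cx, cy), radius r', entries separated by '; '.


t1: center (-3/10, -1/5), radius 1/100; t2: center (-11/40, -9/40), radius 1/120; t3: center (1/4, 0), radius 1/9


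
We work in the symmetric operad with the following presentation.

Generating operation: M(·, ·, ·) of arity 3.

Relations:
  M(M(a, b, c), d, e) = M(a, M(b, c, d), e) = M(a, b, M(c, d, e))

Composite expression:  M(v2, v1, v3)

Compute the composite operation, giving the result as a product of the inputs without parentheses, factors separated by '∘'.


v2 ∘ v1 ∘ v3

The M-tree's shape is irrelevant; the v-reading-order decides.
M(v2, v1, v3) collapses to v2 ∘ v1 ∘ v3


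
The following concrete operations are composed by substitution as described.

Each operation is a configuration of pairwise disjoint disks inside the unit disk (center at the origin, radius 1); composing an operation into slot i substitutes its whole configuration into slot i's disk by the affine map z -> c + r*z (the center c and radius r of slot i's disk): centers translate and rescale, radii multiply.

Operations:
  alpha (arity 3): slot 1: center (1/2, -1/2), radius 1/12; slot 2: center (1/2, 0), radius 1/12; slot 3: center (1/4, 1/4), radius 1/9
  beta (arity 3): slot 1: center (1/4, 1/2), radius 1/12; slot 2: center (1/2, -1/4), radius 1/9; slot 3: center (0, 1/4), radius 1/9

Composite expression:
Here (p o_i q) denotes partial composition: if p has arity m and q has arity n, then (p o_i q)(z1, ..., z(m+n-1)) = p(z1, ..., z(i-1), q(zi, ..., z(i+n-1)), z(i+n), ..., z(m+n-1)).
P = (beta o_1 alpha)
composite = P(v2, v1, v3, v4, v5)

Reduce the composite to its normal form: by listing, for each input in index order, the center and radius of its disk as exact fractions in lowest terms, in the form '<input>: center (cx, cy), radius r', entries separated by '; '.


Affine substitution under beta: radii multiply and v-centers shift.
input v2: composing its 2 substitution steps yields center (7/24, 11/24), radius 1/144
input v1: composing its 2 substitution steps yields center (7/24, 1/2), radius 1/144
input v3: composing its 2 substitution steps yields center (13/48, 25/48), radius 1/108
input v4: composing its 1 substitution step yields center (1/2, -1/4), radius 1/9
input v5: composing its 1 substitution step yields center (0, 1/4), radius 1/9

v1: center (7/24, 1/2), radius 1/144; v2: center (7/24, 11/24), radius 1/144; v3: center (13/48, 25/48), radius 1/108; v4: center (1/2, -1/4), radius 1/9; v5: center (0, 1/4), radius 1/9


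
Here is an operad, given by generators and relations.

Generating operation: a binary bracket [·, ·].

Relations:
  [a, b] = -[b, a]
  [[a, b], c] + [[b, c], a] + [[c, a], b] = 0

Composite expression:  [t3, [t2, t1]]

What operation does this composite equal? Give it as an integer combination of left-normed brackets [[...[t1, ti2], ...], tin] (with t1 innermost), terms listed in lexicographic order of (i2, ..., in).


A multilinear Lie element is pinned by t1-initial words (t1 innermost).
Composite bracket: [t3, [t2, t1]]
Each bracket splits as ab - ba, giving 4 signed words (2^2 = 4).
Collect the words opening with t1:
  sign of t1t2t3 is +1, so it contributes +[[t1, t2], t3]

[[t1, t2], t3]


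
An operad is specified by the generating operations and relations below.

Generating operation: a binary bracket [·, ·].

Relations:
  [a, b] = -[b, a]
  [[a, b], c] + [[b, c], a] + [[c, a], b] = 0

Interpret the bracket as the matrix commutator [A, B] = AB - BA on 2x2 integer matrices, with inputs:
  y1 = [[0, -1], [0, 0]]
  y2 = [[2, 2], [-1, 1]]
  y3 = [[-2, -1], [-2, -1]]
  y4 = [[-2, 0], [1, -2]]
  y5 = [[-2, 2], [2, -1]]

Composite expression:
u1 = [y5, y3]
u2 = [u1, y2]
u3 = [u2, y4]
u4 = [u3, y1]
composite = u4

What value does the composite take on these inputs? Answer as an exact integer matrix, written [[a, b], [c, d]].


[[-10, 22], [0, 10]]


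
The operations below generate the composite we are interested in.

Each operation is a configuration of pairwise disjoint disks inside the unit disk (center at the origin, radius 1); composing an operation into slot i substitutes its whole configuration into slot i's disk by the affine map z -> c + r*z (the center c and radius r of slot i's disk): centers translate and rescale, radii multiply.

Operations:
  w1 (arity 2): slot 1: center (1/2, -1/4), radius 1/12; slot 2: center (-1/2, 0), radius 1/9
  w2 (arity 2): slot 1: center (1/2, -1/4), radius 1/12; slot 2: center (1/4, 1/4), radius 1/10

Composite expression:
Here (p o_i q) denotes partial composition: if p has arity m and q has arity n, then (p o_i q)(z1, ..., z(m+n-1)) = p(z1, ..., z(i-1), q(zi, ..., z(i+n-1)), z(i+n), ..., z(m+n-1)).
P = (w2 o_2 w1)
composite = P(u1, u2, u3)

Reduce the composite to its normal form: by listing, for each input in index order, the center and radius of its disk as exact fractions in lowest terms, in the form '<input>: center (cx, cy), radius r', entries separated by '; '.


u1: center (1/2, -1/4), radius 1/12; u2: center (3/10, 9/40), radius 1/120; u3: center (1/5, 1/4), radius 1/90

Only the slot chain above each u matters under w2; compose those maps.
u1 passes through 1 substitution, ending at center (1/2, -1/4), radius 1/12
u2 passes through 2 substitutions, ending at center (3/10, 9/40), radius 1/120
u3 passes through 2 substitutions, ending at center (1/5, 1/4), radius 1/90


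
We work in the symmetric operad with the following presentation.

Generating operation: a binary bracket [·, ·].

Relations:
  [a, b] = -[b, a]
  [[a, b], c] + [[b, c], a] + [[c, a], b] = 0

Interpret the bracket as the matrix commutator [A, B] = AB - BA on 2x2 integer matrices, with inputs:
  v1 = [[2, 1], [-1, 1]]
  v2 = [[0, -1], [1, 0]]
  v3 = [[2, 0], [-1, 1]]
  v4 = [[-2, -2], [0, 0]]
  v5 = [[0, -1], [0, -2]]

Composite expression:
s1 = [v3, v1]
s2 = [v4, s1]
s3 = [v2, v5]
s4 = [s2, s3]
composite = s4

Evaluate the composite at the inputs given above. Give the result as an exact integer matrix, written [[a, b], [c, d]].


[[4, -4], [0, -4]]

[v3, v1] = [[1, 1], [0, -1]]
[v4, [v3, v1]] = [[0, 2], [0, 0]]
[v2, v5] = [[1, 2], [2, -1]]
[[v4, [v3, v1]], [v2, v5]] = [[4, -4], [0, -4]]


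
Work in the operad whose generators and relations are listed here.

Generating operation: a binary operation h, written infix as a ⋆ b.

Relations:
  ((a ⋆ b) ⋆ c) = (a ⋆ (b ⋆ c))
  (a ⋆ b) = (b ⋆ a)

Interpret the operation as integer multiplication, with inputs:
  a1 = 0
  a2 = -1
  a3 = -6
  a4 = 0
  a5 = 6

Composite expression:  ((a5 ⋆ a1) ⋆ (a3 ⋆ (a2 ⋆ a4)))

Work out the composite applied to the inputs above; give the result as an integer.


0

(a5 ⋆ a1) = 0
(a2 ⋆ a4) = 0
(a3 ⋆ (a2 ⋆ a4)) = 0
((a5 ⋆ a1) ⋆ (a3 ⋆ (a2 ⋆ a4))) = 0


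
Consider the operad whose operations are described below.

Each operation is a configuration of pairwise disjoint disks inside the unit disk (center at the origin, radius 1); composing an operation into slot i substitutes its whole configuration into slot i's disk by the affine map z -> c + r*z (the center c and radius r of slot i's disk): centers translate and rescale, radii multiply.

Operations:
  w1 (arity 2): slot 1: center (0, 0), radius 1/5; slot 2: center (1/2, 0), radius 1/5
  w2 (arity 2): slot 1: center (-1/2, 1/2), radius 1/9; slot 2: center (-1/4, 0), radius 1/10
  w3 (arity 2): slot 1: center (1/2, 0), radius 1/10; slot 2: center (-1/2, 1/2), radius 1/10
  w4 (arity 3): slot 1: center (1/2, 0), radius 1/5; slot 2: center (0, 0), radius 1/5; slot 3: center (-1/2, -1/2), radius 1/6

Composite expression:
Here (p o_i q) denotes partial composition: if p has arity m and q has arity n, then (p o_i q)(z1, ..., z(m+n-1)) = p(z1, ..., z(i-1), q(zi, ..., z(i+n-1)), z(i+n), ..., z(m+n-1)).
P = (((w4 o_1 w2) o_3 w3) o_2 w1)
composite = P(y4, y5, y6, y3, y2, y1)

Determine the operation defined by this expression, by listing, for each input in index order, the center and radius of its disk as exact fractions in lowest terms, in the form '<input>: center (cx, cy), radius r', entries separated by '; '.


y1: center (-1/2, -1/2), radius 1/6; y2: center (-1/10, 1/10), radius 1/50; y3: center (1/10, 0), radius 1/50; y4: center (2/5, 1/10), radius 1/45; y5: center (9/20, 0), radius 1/250; y6: center (23/50, 0), radius 1/250

Below w4, radii multiply path by path; the y-disk centers shift.
input y4: applying the 2 nested substitutions gives center (2/5, 1/10), radius 1/45
input y5: applying the 3 nested substitutions gives center (9/20, 0), radius 1/250
input y6: applying the 3 nested substitutions gives center (23/50, 0), radius 1/250
input y3: applying the 2 nested substitutions gives center (1/10, 0), radius 1/50
input y2: applying the 2 nested substitutions gives center (-1/10, 1/10), radius 1/50
input y1: applying the 1 nested substitution gives center (-1/2, -1/2), radius 1/6


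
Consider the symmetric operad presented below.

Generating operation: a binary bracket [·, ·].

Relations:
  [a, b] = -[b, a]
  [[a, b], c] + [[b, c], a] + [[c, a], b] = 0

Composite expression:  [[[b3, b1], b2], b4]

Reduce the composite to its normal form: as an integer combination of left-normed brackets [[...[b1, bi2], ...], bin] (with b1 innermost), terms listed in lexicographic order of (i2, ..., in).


-[[[b1, b3], b2], b4]

In the tensor algebra, words opening b1 carry the b1-anchored form.
Composite bracket: [[[b3, b1], b2], b4]
The bracket unfolds into 8 signed words via [a, b] = ab - ba (2^3 = 8).
Collect the words opening with b1:
  b1b3b2b4 (sign -1) contributes -[[[b1, b3], b2], b4]


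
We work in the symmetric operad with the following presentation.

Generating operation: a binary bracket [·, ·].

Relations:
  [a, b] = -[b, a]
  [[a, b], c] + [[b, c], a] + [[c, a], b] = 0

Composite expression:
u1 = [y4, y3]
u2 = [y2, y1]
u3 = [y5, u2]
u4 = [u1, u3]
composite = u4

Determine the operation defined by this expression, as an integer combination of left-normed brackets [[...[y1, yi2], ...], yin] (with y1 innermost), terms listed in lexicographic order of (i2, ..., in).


In the tensor algebra, words opening y1 carry the y1-anchored form.
Composite bracket: [[y4, y3], [y5, [y2, y1]]]
Applying ab - ba throughout gives 16 signed words (2^4 = 16).
The y1-initial words carry the normal form:
  y1y2y5y3y4 appears with sign +1, giving the term +[[[[y1, y2], y5], y3], y4]
  y1y2y5y4y3 appears with sign -1, giving the term -[[[[y1, y2], y5], y4], y3]

[[[[y1, y2], y5], y3], y4] - [[[[y1, y2], y5], y4], y3]


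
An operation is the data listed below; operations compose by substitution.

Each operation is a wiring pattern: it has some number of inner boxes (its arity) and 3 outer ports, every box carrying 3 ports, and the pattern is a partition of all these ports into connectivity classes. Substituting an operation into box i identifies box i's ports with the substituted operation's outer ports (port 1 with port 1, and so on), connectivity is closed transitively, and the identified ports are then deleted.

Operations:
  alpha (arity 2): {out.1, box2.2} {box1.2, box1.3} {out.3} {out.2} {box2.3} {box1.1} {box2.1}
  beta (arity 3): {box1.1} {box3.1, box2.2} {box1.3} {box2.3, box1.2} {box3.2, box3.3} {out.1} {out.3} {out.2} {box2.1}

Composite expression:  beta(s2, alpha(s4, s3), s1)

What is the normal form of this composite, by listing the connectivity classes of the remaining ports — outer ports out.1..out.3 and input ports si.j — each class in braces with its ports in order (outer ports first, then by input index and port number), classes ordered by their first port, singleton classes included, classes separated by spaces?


{out.1} {out.2} {out.3} {s1.1} {s1.2, s1.3} {s2.1} {s2.2} {s2.3} {s3.1} {s3.2} {s3.3} {s4.1} {s4.2, s4.3}


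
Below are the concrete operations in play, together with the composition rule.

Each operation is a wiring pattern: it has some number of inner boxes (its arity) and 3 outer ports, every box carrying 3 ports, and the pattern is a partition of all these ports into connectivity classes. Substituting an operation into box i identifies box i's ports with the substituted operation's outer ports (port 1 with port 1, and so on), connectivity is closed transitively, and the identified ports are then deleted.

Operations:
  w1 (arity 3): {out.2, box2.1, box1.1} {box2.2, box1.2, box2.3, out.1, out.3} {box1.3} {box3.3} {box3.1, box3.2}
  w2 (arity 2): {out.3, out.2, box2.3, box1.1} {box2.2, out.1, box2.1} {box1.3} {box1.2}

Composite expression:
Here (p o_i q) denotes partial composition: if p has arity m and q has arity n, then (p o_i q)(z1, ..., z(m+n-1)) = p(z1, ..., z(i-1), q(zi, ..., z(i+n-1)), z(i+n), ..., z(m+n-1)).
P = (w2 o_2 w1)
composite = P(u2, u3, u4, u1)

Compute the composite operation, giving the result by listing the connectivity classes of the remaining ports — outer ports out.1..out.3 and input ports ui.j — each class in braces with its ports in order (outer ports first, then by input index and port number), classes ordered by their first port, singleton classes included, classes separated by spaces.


{out.1, out.2, out.3, u2.1, u3.1, u3.2, u4.1, u4.2, u4.3} {u1.1, u1.2} {u1.3} {u2.2} {u2.3} {u3.3}

Reachability decides: close wires over w2-identified ports.
stage w1: inputs (u3, u4, u1), connectivity {out.1, out.3, u3.2, u4.2, u4.3} {out.2, u3.1, u4.1} {u1.1, u1.2} {u1.3} {u3.3}, out.j its boundary
stage w2: inputs (u2, u3, u4, u1), connectivity {out.1, out.2, out.3, u2.1, u3.1, u3.2, u4.1, u4.2, u4.3} {u1.1, u1.2} {u1.3} {u2.2} {u2.3} {u3.3}, out.j its boundary


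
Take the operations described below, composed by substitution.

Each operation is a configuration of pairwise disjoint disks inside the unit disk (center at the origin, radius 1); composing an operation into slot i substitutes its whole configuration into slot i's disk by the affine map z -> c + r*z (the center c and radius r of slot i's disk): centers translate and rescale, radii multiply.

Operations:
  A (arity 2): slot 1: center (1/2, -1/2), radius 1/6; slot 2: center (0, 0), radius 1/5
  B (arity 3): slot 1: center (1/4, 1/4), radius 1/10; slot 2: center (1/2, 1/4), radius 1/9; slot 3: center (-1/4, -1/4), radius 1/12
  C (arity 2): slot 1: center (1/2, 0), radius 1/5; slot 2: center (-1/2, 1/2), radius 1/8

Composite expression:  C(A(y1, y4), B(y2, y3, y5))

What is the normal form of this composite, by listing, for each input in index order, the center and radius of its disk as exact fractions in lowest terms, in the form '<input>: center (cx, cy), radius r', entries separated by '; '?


y1: center (3/5, -1/10), radius 1/30; y2: center (-15/32, 17/32), radius 1/80; y3: center (-7/16, 17/32), radius 1/72; y4: center (1/2, 0), radius 1/25; y5: center (-17/32, 15/32), radius 1/96


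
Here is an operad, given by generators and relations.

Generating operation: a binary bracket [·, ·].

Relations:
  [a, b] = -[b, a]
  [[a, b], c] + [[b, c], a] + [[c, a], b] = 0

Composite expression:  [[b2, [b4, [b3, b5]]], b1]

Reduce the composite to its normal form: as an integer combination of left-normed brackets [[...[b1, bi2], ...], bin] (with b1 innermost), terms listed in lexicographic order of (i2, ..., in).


[[[[b1, b2], b3], b5], b4] - [[[[b1, b2], b4], b3], b5] + [[[[b1, b2], b4], b5], b3] - [[[[b1, b2], b5], b3], b4] - [[[[b1, b3], b5], b4], b2] + [[[[b1, b4], b3], b5], b2] - [[[[b1, b4], b5], b3], b2] + [[[[b1, b5], b3], b4], b2]


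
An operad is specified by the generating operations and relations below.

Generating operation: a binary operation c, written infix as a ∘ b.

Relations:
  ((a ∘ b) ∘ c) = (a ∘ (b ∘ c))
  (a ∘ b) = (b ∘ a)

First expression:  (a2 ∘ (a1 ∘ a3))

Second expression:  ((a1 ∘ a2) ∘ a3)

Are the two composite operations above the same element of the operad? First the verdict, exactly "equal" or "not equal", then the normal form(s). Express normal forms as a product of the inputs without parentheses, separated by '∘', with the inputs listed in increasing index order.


Reducing the first expression gives a1 ∘ a2 ∘ a3
Reducing the second expression gives a1 ∘ a2 ∘ a3
Same normal form: equal.

equal: each reduces to a1 ∘ a2 ∘ a3


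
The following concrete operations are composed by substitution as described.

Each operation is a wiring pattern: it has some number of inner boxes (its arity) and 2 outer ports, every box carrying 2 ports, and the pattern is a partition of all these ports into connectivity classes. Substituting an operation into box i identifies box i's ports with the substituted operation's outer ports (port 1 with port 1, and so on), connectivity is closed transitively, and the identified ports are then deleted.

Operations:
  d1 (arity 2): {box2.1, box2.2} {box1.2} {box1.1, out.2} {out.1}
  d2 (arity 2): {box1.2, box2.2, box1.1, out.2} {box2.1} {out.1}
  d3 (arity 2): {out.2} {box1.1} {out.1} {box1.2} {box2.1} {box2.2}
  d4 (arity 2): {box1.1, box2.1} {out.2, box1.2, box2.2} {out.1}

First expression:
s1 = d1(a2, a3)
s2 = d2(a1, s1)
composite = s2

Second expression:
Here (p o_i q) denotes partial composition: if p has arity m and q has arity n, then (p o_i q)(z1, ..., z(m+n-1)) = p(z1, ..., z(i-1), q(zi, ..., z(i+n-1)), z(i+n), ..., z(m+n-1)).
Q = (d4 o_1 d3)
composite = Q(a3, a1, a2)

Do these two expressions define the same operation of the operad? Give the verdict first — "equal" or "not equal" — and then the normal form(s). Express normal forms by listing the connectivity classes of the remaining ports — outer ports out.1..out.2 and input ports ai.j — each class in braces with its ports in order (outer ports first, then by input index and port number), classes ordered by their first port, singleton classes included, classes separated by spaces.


not equal — first {out.1} {out.2, a1.1, a1.2, a2.1} {a2.2} {a3.1, a3.2}, second {out.1} {out.2, a2.2} {a1.1} {a1.2} {a2.1} {a3.1} {a3.2}


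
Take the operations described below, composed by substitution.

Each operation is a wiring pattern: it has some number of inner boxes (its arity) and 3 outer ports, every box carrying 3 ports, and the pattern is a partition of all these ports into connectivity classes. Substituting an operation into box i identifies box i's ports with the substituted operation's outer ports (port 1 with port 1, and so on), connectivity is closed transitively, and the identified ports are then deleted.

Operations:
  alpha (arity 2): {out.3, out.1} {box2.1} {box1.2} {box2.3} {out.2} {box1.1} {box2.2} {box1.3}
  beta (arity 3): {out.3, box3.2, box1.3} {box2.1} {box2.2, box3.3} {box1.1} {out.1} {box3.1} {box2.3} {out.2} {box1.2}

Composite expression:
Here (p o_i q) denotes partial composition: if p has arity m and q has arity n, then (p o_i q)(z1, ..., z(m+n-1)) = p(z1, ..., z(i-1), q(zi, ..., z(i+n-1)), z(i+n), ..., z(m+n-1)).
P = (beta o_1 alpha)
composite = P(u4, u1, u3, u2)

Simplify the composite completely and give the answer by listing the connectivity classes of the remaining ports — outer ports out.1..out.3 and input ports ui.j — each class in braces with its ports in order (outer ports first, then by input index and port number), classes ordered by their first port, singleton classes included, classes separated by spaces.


{out.1} {out.2} {out.3, u2.2} {u1.1} {u1.2} {u1.3} {u2.1} {u2.3, u3.2} {u3.1} {u3.3} {u4.1} {u4.2} {u4.3}

Substituting into beta glues patterns; closure does the rest.
composing alpha on (u4, u1), with out.j its own outer ports: {out.1, out.3} {out.2} {u1.1} {u1.2} {u1.3} {u4.1} {u4.2} {u4.3}
composing beta on (u4, u1, u3, u2), with out.j its own outer ports: {out.1} {out.2} {out.3, u2.2} {u1.1} {u1.2} {u1.3} {u2.1} {u2.3, u3.2} {u3.1} {u3.3} {u4.1} {u4.2} {u4.3}


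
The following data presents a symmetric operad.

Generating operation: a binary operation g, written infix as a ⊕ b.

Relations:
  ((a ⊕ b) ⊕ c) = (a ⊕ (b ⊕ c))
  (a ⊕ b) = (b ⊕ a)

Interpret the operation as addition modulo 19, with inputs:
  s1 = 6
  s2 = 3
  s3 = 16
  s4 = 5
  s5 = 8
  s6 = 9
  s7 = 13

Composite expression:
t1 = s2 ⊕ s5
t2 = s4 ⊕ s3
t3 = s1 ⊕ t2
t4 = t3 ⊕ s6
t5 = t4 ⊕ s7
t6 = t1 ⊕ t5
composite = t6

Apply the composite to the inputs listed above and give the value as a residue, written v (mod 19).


3 (mod 19)

(s2 ⊕ s5) = 11
(s4 ⊕ s3) = 2
(s1 ⊕ (s4 ⊕ s3)) = 8
((s1 ⊕ (s4 ⊕ s3)) ⊕ s6) = 17
(((s1 ⊕ (s4 ⊕ s3)) ⊕ s6) ⊕ s7) = 11
((s2 ⊕ s5) ⊕ (((s1 ⊕ (s4 ⊕ s3)) ⊕ s6) ⊕ s7)) = 3


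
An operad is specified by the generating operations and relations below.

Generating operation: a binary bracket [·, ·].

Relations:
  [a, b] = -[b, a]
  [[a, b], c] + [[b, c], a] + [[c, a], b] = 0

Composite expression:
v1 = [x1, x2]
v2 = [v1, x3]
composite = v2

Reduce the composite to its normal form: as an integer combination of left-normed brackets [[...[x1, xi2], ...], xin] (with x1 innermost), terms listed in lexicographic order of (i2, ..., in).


Left-normed coefficients sit on the x1-initial expansion words.
Composite bracket: [[x1, x2], x3]
Full expansion: 4 signed words from ab - ba (2^2 = 4).
Coefficients come from the x1-initial words:
  the word x1x2x3 carries sign +1 and contributes +[[x1, x2], x3]

[[x1, x2], x3]


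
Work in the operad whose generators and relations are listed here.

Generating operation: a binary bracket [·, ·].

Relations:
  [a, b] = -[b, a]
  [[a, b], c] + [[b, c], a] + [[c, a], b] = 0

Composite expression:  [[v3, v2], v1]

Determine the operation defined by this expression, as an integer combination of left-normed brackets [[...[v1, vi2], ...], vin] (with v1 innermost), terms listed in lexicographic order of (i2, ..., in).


[[v1, v2], v3] - [[v1, v3], v2]

A multilinear Lie element is pinned by v1-initial words (v1 innermost).
Composite bracket: [[v3, v2], v1]
Each bracket splits as ab - ba, giving 4 signed words (2^2 = 4).
Only words starting with v1 matter:
  word v1v2v3 has sign +1, contributing +[[v1, v2], v3]
  word v1v3v2 has sign -1, contributing -[[v1, v3], v2]


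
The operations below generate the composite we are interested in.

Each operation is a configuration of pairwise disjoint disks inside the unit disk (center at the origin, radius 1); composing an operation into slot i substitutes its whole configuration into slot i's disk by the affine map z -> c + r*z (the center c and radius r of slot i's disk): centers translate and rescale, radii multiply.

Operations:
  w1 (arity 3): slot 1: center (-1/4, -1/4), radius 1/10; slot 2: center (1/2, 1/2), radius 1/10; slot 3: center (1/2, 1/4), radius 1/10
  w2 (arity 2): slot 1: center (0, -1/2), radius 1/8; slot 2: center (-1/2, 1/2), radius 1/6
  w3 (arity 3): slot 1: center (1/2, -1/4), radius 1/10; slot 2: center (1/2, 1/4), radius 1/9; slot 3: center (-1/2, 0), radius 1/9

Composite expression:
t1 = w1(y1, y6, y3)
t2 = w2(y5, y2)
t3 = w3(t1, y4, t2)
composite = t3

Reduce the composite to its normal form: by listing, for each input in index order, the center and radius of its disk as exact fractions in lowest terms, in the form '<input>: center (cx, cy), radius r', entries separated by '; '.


y1: center (19/40, -11/40), radius 1/100; y2: center (-5/9, 1/18), radius 1/54; y3: center (11/20, -9/40), radius 1/100; y4: center (1/2, 1/4), radius 1/9; y5: center (-1/2, -1/18), radius 1/72; y6: center (11/20, -1/5), radius 1/100

Nesting under w3 composes maps z -> c + r*z down each y-path.
tracing y1 down its 2-map path: center (19/40, -11/40), radius 1/100
tracing y6 down its 2-map path: center (11/20, -1/5), radius 1/100
tracing y3 down its 2-map path: center (11/20, -9/40), radius 1/100
tracing y4 down its 1-map path: center (1/2, 1/4), radius 1/9
tracing y5 down its 2-map path: center (-1/2, -1/18), radius 1/72
tracing y2 down its 2-map path: center (-5/9, 1/18), radius 1/54


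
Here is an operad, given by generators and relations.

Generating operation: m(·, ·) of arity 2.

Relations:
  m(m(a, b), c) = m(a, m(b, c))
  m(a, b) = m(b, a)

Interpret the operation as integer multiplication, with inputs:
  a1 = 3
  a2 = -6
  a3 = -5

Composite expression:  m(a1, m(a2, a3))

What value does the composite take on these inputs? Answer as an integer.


90

m(a2, a3) = 30
m(a1, m(a2, a3)) = 90


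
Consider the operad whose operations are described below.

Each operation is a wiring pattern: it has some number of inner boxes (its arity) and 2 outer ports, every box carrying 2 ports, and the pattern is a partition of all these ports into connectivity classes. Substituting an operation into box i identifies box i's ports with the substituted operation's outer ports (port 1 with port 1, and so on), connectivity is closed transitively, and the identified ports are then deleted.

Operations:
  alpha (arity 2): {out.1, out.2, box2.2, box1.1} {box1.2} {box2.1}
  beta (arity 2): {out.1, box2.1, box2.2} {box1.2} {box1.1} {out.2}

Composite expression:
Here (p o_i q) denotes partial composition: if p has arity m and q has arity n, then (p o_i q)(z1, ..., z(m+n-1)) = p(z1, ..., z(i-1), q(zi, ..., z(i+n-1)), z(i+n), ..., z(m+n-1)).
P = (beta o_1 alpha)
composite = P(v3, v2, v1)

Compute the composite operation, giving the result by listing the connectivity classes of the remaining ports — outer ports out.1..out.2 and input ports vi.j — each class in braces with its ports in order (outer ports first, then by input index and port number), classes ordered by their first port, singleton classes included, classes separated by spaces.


{out.1, v1.1, v1.2} {out.2} {v2.1} {v2.2, v3.1} {v3.2}

Two ports join when wires chain via beta-identified ports.
composing alpha on (v3, v2), with out.j its own outer ports: {out.1, out.2, v2.2, v3.1} {v2.1} {v3.2}
composing beta on (v3, v2, v1), with out.j its own outer ports: {out.1, v1.1, v1.2} {out.2} {v2.1} {v2.2, v3.1} {v3.2}


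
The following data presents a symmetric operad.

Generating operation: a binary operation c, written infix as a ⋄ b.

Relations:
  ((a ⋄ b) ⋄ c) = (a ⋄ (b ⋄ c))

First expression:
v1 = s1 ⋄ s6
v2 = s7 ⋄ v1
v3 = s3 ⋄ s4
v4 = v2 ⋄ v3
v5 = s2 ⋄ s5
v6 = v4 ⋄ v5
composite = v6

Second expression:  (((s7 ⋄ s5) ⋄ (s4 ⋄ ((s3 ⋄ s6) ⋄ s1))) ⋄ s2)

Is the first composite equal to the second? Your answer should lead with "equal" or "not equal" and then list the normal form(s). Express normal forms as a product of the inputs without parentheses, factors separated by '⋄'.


not equal: they reduce to s7 ⋄ s1 ⋄ s6 ⋄ s3 ⋄ s4 ⋄ s2 ⋄ s5 and s7 ⋄ s5 ⋄ s4 ⋄ s3 ⋄ s6 ⋄ s1 ⋄ s2


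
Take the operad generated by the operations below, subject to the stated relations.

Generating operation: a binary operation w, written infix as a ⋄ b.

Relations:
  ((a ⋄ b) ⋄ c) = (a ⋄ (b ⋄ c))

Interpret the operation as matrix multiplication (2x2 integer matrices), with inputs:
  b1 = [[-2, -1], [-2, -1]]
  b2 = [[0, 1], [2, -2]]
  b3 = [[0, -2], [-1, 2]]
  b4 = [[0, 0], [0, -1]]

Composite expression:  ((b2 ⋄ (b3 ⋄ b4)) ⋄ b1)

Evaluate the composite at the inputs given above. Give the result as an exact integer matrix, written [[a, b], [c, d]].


[[4, 2], [-16, -8]]


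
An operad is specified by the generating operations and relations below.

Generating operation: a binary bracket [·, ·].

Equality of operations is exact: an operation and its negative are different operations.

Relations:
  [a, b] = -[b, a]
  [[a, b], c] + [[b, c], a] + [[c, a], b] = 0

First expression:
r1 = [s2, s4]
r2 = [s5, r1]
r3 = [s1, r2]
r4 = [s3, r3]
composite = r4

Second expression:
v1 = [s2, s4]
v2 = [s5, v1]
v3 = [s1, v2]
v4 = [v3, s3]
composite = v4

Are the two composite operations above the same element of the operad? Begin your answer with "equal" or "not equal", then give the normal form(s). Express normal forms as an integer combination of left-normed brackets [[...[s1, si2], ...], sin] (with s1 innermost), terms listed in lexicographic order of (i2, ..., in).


not equal: they reduce to [[[[s1, s2], s4], s5], s3] - [[[[s1, s4], s2], s5], s3] - [[[[s1, s5], s2], s4], s3] + [[[[s1, s5], s4], s2], s3] and -[[[[s1, s2], s4], s5], s3] + [[[[s1, s4], s2], s5], s3] + [[[[s1, s5], s2], s4], s3] - [[[[s1, s5], s4], s2], s3]

Normal form of the first expression: [[[[s1, s2], s4], s5], s3] - [[[[s1, s4], s2], s5], s3] - [[[[s1, s5], s2], s4], s3] + [[[[s1, s5], s4], s2], s3]
Normal form of the second expression: -[[[[s1, s2], s4], s5], s3] + [[[[s1, s4], s2], s5], s3] + [[[[s1, s5], s2], s4], s3] - [[[[s1, s5], s4], s2], s3]
No match — not equal.


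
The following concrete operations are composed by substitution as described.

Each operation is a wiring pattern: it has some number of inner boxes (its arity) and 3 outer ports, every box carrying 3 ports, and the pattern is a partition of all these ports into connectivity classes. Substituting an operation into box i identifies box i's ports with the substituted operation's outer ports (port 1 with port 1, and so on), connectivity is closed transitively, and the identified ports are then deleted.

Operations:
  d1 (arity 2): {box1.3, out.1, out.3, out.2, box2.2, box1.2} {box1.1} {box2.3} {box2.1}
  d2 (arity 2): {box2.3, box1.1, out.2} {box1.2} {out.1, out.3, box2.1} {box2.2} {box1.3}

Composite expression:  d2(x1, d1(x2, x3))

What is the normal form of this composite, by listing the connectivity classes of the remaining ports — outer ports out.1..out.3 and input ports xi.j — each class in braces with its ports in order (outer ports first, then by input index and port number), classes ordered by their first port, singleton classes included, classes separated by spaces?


{out.1, out.2, out.3, x1.1, x2.2, x2.3, x3.2} {x1.2} {x1.3} {x2.1} {x3.1} {x3.3}

Two ports join when wires chain via d2-identified ports.
composing d1 on (x2, x3), with out.j its own outer ports: {out.1, out.2, out.3, x2.2, x2.3, x3.2} {x2.1} {x3.1} {x3.3}
composing d2 on (x1, x2, x3), with out.j its own outer ports: {out.1, out.2, out.3, x1.1, x2.2, x2.3, x3.2} {x1.2} {x1.3} {x2.1} {x3.1} {x3.3}


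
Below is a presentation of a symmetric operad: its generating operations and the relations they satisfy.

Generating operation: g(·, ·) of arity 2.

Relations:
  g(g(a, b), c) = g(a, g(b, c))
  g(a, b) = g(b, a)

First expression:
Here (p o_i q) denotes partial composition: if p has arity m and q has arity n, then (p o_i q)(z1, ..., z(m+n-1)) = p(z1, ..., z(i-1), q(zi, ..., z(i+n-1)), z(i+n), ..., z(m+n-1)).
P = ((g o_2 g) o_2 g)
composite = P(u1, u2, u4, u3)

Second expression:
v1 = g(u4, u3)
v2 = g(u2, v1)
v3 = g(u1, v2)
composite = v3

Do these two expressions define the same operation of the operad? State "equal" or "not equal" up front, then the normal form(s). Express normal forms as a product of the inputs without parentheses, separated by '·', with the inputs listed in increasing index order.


equal — both sides give u1 · u2 · u3 · u4

Reducing the first expression gives u1 · u2 · u3 · u4
Reducing the second expression gives u1 · u2 · u3 · u4
The forms coincide; equal.


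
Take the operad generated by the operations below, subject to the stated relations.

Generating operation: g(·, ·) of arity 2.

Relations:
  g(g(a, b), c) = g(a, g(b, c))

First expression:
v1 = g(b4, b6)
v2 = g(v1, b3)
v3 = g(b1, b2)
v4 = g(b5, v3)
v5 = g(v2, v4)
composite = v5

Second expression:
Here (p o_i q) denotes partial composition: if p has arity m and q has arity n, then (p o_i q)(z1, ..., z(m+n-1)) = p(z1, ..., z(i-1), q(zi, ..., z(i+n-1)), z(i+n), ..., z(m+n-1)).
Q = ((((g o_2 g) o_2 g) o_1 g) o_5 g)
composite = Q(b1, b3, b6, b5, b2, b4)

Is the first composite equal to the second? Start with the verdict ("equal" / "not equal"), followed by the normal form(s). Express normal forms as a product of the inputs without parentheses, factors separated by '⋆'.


The first expression reduces to b4 ⋆ b6 ⋆ b3 ⋆ b5 ⋆ b1 ⋆ b2
The second expression reduces to b1 ⋆ b3 ⋆ b6 ⋆ b5 ⋆ b2 ⋆ b4
The forms do not match — not equal.

not equal; the first gives b4 ⋆ b6 ⋆ b3 ⋆ b5 ⋆ b1 ⋆ b2 and the second b1 ⋆ b3 ⋆ b6 ⋆ b5 ⋆ b2 ⋆ b4


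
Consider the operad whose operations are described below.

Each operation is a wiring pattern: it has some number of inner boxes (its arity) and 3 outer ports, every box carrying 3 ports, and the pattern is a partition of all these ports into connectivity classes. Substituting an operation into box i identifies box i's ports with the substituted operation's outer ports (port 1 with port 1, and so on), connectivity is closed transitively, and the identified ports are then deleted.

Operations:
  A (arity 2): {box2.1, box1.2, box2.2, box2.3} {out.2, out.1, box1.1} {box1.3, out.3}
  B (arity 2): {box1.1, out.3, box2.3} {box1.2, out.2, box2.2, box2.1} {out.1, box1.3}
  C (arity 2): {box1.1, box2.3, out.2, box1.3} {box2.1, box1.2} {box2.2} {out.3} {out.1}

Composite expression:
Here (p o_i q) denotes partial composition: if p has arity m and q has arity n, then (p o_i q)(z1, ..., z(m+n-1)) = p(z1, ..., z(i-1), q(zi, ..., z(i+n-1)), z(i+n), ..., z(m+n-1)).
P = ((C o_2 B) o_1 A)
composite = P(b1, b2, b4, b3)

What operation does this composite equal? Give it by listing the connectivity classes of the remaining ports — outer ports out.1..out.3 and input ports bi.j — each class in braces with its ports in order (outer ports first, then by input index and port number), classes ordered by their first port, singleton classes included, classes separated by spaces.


{out.1} {out.2, b1.1, b1.3, b3.3, b4.1, b4.3} {out.3} {b1.2, b2.1, b2.2, b2.3} {b3.1, b3.2, b4.2}

Reachability decides: close wires over C-identified ports.
after A, the pattern on (b1, b2) reads {out.1, out.2, b1.1} {out.3, b1.3} {b1.2, b2.1, b2.2, b2.3} (out.j = its outer ports)
after B, the pattern on (b4, b3) reads {out.1, b4.3} {out.2, b3.1, b3.2, b4.2} {out.3, b3.3, b4.1} (out.j = its outer ports)
after C, the pattern on (b1, b2, b4, b3) reads {out.1} {out.2, b1.1, b1.3, b3.3, b4.1, b4.3} {out.3} {b1.2, b2.1, b2.2, b2.3} {b3.1, b3.2, b4.2} (out.j = its outer ports)
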